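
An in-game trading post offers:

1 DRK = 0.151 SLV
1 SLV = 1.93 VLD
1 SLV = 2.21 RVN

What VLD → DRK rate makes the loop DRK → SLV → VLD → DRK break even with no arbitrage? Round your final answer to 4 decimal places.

3.4314

Known legs of the cycle: 0.151 × 1.93 = 0.29143
For no arbitrage the full-cycle product must be 1, so the missing rate is 1 / 0.29143 ≈ 3.431356.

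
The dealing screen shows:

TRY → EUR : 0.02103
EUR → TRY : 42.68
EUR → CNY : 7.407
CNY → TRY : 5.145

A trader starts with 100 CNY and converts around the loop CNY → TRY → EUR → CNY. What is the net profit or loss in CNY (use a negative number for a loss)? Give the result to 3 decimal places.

100 CNY × 5.145 = 514.5 TRY
514.5 TRY × 0.02103 = 10.819935 EUR
10.819935 EUR × 7.407 = 80.143258545 CNY
Net change: 80.143258545 − 100 = -19.856741455 CNY

-19.857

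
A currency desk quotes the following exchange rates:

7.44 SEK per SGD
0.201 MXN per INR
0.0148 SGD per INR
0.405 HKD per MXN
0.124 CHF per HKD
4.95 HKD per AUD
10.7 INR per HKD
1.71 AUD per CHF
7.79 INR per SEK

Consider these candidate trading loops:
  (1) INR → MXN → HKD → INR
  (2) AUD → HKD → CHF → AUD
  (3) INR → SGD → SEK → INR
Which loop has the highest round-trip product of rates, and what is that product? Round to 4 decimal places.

1.0496

(1) 0.201 × 0.405 × 10.7 = 0.87103
(2) 4.95 × 0.124 × 1.71 = 1.04960
(3) 0.0148 × 7.44 × 7.79 = 0.85777
Highest is cycle (2) at 1.0496 (>1, arbitrage).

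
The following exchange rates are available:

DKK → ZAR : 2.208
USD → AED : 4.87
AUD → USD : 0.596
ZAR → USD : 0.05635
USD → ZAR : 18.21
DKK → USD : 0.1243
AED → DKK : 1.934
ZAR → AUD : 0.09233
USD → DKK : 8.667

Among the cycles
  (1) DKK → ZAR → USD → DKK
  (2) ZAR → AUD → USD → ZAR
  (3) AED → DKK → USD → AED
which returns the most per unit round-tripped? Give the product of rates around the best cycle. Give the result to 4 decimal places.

1.1707

(1) 2.208 × 0.05635 × 8.667 = 1.07836
(2) 0.09233 × 0.596 × 18.21 = 1.00207
(3) 1.934 × 0.1243 × 4.87 = 1.17073
Highest is cycle (3) at 1.1707 (>1, arbitrage).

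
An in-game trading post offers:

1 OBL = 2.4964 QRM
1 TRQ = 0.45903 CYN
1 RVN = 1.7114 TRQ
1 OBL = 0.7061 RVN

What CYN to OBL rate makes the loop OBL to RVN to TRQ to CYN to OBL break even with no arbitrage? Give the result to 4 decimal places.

Known legs of the cycle: 0.7061 × 1.7114 × 0.45903 = 0.5547008214462
For no arbitrage the full-cycle product must be 1, so the missing rate is 1 / 0.5547008214462 ≈ 1.802774.

1.8028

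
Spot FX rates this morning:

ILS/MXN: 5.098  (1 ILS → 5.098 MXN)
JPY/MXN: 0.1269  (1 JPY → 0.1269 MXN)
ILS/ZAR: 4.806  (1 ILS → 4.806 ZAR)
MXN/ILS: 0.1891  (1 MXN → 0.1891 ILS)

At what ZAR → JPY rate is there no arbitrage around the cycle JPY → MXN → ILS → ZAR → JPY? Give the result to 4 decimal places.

Known legs of the cycle: 0.1269 × 0.1891 × 4.806 = 0.11532857274
For no arbitrage the full-cycle product must be 1, so the missing rate is 1 / 0.11532857274 ≈ 8.670878.

8.6709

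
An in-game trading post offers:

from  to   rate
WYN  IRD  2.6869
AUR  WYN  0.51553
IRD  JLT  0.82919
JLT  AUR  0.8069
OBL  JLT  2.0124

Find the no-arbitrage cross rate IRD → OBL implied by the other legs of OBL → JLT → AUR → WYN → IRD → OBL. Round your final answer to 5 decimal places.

0.44459

Known legs of the cycle: 2.0124 × 0.8069 × 0.51553 × 2.6869 = 2.24925901864381692
For no arbitrage the full-cycle product must be 1, so the missing rate is 1 / 2.24925901864381692 ≈ 0.4445909.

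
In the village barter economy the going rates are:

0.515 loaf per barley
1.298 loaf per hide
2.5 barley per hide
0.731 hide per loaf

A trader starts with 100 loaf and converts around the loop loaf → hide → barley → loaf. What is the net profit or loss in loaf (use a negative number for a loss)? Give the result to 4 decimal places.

100 loaf × 0.731 = 73.1 hide
73.1 hide × 2.5 = 182.75 barley
182.75 barley × 0.515 = 94.11625 loaf
Net change: 94.11625 − 100 = -5.88375 loaf

-5.8838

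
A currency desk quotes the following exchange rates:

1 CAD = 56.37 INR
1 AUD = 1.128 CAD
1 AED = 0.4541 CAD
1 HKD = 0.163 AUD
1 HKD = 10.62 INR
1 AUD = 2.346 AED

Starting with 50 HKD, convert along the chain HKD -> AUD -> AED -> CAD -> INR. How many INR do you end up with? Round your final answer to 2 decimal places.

489.42

50 HKD × 0.163 = 8.15 AUD
8.15 AUD × 2.346 = 19.1199 AED
19.1199 AED × 0.4541 = 8.68234659 CAD
8.68234659 CAD × 56.37 = 489.4238772783 INR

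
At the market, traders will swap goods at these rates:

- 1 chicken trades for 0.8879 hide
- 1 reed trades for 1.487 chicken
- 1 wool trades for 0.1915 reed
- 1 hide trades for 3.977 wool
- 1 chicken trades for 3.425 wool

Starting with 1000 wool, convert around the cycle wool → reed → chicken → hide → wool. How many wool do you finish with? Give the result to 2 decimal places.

1000 wool × 0.1915 = 191.5 reed
191.5 reed × 1.487 = 284.7605 chicken
284.7605 chicken × 0.8879 = 252.83884795 hide
252.83884795 hide × 3.977 = 1005.54009829715 wool

1005.54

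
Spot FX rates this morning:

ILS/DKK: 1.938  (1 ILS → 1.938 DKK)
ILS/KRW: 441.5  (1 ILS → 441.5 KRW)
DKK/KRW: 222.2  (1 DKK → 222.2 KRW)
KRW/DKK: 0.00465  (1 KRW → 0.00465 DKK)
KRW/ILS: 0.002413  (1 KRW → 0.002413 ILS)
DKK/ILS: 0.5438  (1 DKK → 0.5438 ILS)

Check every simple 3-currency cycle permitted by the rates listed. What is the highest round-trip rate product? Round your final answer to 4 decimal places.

1.1164

KRW→DKK→ILS→KRW: 0.00465 × 0.5438 × 441.5 = 1.11641
KRW→ILS→DKK→KRW: 0.002413 × 1.938 × 222.2 = 1.03909
Maximum is KRW→DKK→ILS→KRW at 1.1164; arbitrage exists.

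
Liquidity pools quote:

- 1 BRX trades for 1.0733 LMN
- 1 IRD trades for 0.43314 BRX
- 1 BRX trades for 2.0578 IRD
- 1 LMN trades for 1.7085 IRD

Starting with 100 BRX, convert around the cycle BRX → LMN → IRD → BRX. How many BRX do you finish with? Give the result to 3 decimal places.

79.426

100 BRX × 1.0733 = 107.33 LMN
107.33 LMN × 1.7085 = 183.373305 IRD
183.373305 IRD × 0.43314 = 79.4263133277 BRX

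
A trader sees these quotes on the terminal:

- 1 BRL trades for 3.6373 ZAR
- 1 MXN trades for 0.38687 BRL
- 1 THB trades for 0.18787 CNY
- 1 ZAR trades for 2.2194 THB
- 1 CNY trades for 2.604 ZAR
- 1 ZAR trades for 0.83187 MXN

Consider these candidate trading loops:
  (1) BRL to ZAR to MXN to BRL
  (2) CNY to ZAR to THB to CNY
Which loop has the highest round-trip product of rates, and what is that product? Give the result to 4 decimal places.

1.1706

(1) 3.6373 × 0.83187 × 0.38687 = 1.17058
(2) 2.604 × 2.2194 × 0.18787 = 1.08576
Highest is cycle (1) at 1.1706 (>1, arbitrage).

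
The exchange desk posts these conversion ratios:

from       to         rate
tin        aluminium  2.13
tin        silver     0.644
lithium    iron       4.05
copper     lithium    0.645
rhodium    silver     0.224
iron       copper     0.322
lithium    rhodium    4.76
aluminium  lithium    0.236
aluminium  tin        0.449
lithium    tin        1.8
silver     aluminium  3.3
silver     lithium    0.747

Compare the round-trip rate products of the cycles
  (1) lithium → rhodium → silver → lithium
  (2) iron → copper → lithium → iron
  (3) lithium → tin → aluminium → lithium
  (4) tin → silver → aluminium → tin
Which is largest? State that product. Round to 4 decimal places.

0.9542

(1) 4.76 × 0.224 × 0.747 = 0.79648
(2) 0.322 × 0.645 × 4.05 = 0.84114
(3) 1.8 × 2.13 × 0.236 = 0.90482
(4) 0.644 × 3.3 × 0.449 = 0.95421
Highest is cycle (4) at 0.9542 (≤1, no arbitrage).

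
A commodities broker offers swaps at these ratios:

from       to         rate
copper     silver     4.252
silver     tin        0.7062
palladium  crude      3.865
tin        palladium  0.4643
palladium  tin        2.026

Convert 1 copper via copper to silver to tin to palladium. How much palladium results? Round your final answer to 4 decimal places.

1.3942

1 copper × 4.252 = 4.252 silver
4.252 silver × 0.7062 = 3.0027624 tin
3.0027624 tin × 0.4643 = 1.39418258232 palladium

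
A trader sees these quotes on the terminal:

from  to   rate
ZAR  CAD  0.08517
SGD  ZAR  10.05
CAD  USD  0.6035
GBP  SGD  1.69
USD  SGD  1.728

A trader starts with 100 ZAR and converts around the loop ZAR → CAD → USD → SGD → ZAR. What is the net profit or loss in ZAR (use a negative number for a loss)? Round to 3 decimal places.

-10.737

100 ZAR × 0.08517 = 8.517 CAD
8.517 CAD × 0.6035 = 5.1400095 USD
5.1400095 USD × 1.728 = 8.881936416 SGD
8.881936416 SGD × 10.05 = 89.2634609808 ZAR
Net change: 89.2634609808 − 100 = -10.7365390192 ZAR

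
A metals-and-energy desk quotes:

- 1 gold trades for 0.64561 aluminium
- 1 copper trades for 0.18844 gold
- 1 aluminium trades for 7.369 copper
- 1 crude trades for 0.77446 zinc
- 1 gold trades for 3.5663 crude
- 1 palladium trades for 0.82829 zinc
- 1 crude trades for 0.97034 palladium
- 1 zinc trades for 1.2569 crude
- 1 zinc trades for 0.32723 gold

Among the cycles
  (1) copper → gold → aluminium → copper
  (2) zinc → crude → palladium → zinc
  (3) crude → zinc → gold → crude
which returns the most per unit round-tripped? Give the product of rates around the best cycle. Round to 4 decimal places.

(1) 0.18844 × 0.64561 × 7.369 = 0.89650
(2) 1.2569 × 0.97034 × 0.82829 = 1.01020
(3) 0.77446 × 0.32723 × 3.5663 = 0.90380
Highest is cycle (2) at 1.0102 (>1, arbitrage).

1.0102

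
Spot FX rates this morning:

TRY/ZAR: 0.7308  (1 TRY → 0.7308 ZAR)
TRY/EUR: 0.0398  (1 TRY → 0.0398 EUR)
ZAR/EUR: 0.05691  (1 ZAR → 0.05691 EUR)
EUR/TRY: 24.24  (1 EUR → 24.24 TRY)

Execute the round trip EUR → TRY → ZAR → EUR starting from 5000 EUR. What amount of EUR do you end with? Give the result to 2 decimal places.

5040.69

5000 EUR × 24.24 = 121200 TRY
121200 TRY × 0.7308 = 88572.96 ZAR
88572.96 ZAR × 0.05691 = 5040.6871536 EUR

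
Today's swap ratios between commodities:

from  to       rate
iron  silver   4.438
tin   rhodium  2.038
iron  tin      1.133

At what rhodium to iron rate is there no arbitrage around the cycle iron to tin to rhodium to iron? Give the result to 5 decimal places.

0.43308

Known legs of the cycle: 1.133 × 2.038 = 2.309054
For no arbitrage the full-cycle product must be 1, so the missing rate is 1 / 2.309054 ≈ 0.4330778.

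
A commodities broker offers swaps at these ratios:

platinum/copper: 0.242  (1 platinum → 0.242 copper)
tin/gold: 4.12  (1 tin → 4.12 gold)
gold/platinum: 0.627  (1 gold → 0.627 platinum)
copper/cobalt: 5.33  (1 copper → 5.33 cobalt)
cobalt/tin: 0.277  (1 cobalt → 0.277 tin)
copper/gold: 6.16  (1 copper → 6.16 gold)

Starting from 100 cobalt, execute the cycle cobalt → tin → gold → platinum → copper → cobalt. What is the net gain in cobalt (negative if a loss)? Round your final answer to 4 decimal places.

100 cobalt × 0.277 = 27.7 tin
27.7 tin × 4.12 = 114.124 gold
114.124 gold × 0.627 = 71.555748 platinum
71.555748 platinum × 0.242 = 17.316491016 copper
17.316491016 copper × 5.33 = 92.29689711528 cobalt
Net change: 92.29689711528 − 100 = -7.70310288472 cobalt

-7.7031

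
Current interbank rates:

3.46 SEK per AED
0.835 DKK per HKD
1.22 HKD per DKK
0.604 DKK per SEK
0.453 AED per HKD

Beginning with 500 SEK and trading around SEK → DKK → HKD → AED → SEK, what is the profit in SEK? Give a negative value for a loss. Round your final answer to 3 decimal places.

77.485

500 SEK × 0.604 = 302 DKK
302 DKK × 1.22 = 368.44 HKD
368.44 HKD × 0.453 = 166.90332 AED
166.90332 AED × 3.46 = 577.4854872 SEK
Net change: 577.4854872 − 500 = 77.4854872 SEK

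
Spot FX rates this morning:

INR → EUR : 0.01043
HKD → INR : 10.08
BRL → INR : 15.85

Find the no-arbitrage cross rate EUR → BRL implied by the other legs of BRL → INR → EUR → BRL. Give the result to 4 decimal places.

6.0490

Known legs of the cycle: 15.85 × 0.01043 = 0.1653155
For no arbitrage the full-cycle product must be 1, so the missing rate is 1 / 0.1653155 ≈ 6.049040.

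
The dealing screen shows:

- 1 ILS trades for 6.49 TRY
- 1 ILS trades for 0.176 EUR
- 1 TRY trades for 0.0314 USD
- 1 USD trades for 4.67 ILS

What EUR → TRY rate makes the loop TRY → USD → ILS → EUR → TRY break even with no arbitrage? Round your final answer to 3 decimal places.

38.747

Known legs of the cycle: 0.0314 × 4.67 × 0.176 = 0.025808288
For no arbitrage the full-cycle product must be 1, so the missing rate is 1 / 0.025808288 ≈ 38.74724.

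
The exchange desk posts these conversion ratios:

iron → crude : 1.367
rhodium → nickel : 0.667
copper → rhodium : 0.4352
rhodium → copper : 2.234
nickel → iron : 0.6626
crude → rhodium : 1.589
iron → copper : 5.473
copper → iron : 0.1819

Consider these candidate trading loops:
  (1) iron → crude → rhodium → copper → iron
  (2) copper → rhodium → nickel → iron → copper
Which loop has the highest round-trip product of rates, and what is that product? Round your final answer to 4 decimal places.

1.0527

(1) 1.367 × 1.589 × 2.234 × 0.1819 = 0.88269
(2) 0.4352 × 0.667 × 0.6626 × 5.473 = 1.05267
Highest is cycle (2) at 1.0527 (>1, arbitrage).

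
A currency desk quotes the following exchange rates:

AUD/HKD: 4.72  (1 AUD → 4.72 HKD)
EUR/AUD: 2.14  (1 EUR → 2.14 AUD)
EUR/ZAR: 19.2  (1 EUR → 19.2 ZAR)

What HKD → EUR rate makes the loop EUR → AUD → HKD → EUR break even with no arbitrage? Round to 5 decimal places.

Known legs of the cycle: 2.14 × 4.72 = 10.1008
For no arbitrage the full-cycle product must be 1, so the missing rate is 1 / 10.1008 ≈ 0.0990021.

0.09900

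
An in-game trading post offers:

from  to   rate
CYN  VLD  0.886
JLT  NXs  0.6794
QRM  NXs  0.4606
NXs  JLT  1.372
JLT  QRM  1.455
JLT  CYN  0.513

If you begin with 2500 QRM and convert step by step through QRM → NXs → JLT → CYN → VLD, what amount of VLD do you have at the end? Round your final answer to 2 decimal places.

2500 QRM × 0.4606 = 1151.5 NXs
1151.5 NXs × 1.372 = 1579.858 JLT
1579.858 JLT × 0.513 = 810.467154 CYN
810.467154 CYN × 0.886 = 718.073898444 VLD

718.07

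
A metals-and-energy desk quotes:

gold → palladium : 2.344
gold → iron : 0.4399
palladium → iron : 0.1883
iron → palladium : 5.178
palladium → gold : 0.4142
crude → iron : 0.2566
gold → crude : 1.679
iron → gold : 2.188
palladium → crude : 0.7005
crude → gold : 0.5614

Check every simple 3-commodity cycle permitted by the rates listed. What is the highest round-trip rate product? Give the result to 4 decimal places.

gold→palladium→iron→gold: 2.344 × 0.1883 × 2.188 = 0.96573
gold→iron→palladium→gold: 0.4399 × 5.178 × 0.4142 = 0.94347
gold→crude→iron→gold: 1.679 × 0.2566 × 2.188 = 0.94266
iron→palladium→crude→iron: 5.178 × 0.7005 × 0.2566 = 0.93074
gold→palladium→crude→gold: 2.344 × 0.7005 × 0.5614 = 0.92180
Maximum is gold→palladium→iron→gold at 0.9657; no arbitrage — every cycle loses value.

0.9657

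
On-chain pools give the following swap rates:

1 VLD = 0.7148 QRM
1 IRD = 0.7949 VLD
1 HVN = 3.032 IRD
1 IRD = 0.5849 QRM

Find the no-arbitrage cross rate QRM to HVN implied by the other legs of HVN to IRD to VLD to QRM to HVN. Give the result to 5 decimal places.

0.58046

Known legs of the cycle: 3.032 × 0.7949 × 0.7148 = 1.72276578464
For no arbitrage the full-cycle product must be 1, so the missing rate is 1 / 1.72276578464 ≈ 0.5804620.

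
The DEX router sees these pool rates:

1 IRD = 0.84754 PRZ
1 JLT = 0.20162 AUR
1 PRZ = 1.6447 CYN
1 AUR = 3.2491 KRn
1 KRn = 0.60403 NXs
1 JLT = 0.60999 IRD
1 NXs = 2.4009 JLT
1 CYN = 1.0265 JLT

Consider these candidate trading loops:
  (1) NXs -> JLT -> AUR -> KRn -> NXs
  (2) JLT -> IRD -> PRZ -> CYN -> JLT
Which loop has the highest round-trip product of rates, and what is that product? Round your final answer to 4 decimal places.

(1) 2.4009 × 0.20162 × 3.2491 × 0.60403 = 0.95001
(2) 0.60999 × 0.84754 × 1.6447 × 1.0265 = 0.87283
Highest is cycle (1) at 0.9500 (≤1, no arbitrage).

0.9500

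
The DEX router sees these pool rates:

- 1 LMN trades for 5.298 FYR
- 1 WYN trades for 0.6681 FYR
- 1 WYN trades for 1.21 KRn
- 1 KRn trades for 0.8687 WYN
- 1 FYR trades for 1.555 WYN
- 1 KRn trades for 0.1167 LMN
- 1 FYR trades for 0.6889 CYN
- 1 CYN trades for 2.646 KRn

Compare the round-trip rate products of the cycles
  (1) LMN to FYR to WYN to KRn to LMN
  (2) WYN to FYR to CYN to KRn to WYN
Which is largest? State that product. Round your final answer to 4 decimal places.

(1) 5.298 × 1.555 × 1.21 × 0.1167 = 1.16332
(2) 0.6681 × 0.6889 × 2.646 × 0.8687 = 1.05793
Highest is cycle (1) at 1.1633 (>1, arbitrage).

1.1633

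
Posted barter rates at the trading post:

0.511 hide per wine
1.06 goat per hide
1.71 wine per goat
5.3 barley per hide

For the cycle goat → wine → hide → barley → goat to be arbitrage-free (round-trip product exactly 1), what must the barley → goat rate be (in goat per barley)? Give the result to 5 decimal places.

0.21593

Known legs of the cycle: 1.71 × 0.511 × 5.3 = 4.631193
For no arbitrage the full-cycle product must be 1, so the missing rate is 1 / 4.631193 ≈ 0.2159271.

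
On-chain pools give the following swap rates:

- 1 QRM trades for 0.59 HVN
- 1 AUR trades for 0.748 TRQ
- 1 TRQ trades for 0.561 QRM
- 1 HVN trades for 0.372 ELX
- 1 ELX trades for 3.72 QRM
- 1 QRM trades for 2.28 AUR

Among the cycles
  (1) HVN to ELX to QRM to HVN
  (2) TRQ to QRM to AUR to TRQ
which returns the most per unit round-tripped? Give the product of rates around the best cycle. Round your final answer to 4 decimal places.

(1) 0.372 × 3.72 × 0.59 = 0.81647
(2) 0.561 × 2.28 × 0.748 = 0.95675
Highest is cycle (2) at 0.9568 (≤1, no arbitrage).

0.9568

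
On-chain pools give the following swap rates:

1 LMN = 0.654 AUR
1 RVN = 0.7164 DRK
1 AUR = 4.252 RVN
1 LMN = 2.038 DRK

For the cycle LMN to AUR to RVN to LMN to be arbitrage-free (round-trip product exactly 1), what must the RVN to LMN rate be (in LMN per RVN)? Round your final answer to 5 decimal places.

Known legs of the cycle: 0.654 × 4.252 = 2.780808
For no arbitrage the full-cycle product must be 1, so the missing rate is 1 / 2.780808 ≈ 0.3596077.

0.35961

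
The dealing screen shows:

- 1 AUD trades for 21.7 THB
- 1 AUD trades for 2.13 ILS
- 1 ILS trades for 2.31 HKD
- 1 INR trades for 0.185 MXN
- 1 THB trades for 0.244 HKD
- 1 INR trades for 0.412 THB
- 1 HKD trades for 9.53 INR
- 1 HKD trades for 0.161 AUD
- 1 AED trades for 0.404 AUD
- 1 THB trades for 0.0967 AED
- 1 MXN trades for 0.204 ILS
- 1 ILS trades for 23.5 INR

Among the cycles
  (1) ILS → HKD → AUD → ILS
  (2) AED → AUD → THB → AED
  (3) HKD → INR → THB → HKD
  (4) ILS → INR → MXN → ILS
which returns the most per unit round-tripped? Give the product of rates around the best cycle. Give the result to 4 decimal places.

(1) 2.31 × 0.161 × 2.13 = 0.79217
(2) 0.404 × 21.7 × 0.0967 = 0.84775
(3) 9.53 × 0.412 × 0.244 = 0.95803
(4) 23.5 × 0.185 × 0.204 = 0.88689
Highest is cycle (3) at 0.9580 (≤1, no arbitrage).

0.9580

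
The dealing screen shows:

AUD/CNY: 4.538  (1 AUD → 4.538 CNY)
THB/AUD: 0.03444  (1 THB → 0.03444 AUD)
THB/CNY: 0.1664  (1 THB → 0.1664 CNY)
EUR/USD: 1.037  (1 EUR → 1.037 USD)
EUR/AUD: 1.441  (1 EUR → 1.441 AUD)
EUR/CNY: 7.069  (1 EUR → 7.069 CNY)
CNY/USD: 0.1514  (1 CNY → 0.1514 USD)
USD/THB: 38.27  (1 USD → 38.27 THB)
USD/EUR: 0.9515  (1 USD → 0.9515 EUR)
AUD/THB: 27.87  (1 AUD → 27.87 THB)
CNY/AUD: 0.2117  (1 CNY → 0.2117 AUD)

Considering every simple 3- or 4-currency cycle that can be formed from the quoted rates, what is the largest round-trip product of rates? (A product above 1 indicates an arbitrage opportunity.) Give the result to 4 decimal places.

CNY→USD→EUR→CNY: 0.1514 × 0.9515 × 7.069 = 1.01834
THB→CNY→AUD→THB: 0.1664 × 0.2117 × 27.87 = 0.98177
THB→CNY→USD→THB: 0.1664 × 0.1514 × 38.27 = 0.96413
CNY→USD→EUR→AUD→CNY: 0.1514 × 0.9515 × 1.441 × 4.538 = 0.94203
THB→AUD→CNY→USD→THB: 0.03444 × 4.538 × 0.1514 × 38.27 = 0.90555
Maximum is CNY→USD→EUR→CNY at 1.0183; arbitrage exists.

1.0183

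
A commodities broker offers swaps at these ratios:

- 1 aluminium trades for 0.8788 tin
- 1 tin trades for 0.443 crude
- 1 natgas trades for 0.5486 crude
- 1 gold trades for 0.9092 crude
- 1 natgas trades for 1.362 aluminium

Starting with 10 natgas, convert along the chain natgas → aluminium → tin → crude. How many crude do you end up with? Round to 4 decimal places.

10 natgas × 1.362 = 13.62 aluminium
13.62 aluminium × 0.8788 = 11.969256 tin
11.969256 tin × 0.443 = 5.302380408 crude

5.3024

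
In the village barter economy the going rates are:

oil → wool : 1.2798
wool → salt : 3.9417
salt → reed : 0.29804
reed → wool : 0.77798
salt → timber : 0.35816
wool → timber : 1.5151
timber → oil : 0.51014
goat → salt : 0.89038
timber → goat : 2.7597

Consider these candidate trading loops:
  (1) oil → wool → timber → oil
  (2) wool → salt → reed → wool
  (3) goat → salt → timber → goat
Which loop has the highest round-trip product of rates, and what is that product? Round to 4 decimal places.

(1) 1.2798 × 1.5151 × 0.51014 = 0.98917
(2) 3.9417 × 0.29804 × 0.77798 = 0.91396
(3) 0.89038 × 0.35816 × 2.7597 = 0.88006
Highest is cycle (1) at 0.9892 (≤1, no arbitrage).

0.9892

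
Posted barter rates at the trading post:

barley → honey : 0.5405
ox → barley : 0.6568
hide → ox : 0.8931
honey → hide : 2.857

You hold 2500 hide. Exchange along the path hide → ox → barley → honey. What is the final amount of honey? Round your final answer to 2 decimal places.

2500 hide × 0.8931 = 2232.75 ox
2232.75 ox × 0.6568 = 1466.4702 barley
1466.4702 barley × 0.5405 = 792.6271431 honey

792.63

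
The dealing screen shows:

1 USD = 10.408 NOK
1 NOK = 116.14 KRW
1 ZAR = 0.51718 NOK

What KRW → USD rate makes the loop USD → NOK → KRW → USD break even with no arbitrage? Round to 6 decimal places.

Known legs of the cycle: 10.408 × 116.14 = 1208.78512
For no arbitrage the full-cycle product must be 1, so the missing rate is 1 / 1208.78512 ≈ 0.00082728.

0.000827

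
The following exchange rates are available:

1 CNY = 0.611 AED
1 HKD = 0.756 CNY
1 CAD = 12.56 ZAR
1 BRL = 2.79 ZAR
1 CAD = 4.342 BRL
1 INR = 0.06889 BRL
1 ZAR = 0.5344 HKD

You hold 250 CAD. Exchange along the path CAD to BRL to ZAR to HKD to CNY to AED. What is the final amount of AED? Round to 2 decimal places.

250 CAD × 4.342 = 1085.5 BRL
1085.5 BRL × 2.79 = 3028.545 ZAR
3028.545 ZAR × 0.5344 = 1618.454448 HKD
1618.454448 HKD × 0.756 = 1223.551562688 CNY
1223.551562688 CNY × 0.611 = 747.590004802368 AED

747.59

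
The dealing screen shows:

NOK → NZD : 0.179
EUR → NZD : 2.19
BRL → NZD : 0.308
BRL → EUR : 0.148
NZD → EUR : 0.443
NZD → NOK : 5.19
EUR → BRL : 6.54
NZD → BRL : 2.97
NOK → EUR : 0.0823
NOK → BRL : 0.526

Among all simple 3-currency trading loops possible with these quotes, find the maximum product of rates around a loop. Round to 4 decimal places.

0.9626

BRL→EUR→NZD→BRL: 0.148 × 2.19 × 2.97 = 0.96264
NOK→EUR→NZD→NOK: 0.0823 × 2.19 × 5.19 = 0.93543
BRL→NZD→EUR→BRL: 0.308 × 0.443 × 6.54 = 0.89234
NOK→BRL→NZD→NOK: 0.526 × 0.308 × 5.19 = 0.84082
Maximum is BRL→EUR→NZD→BRL at 0.9626; no arbitrage — every cycle loses value.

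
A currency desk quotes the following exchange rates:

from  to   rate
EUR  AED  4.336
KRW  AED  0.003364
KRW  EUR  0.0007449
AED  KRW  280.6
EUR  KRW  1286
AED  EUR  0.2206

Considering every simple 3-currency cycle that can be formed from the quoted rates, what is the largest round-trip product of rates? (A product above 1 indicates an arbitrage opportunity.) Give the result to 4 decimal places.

0.9543

EUR→KRW→AED→EUR: 1286 × 0.003364 × 0.2206 = 0.95434
EUR→AED→KRW→EUR: 4.336 × 280.6 × 0.0007449 = 0.90631
Maximum is EUR→KRW→AED→EUR at 0.9543; no arbitrage — every cycle loses value.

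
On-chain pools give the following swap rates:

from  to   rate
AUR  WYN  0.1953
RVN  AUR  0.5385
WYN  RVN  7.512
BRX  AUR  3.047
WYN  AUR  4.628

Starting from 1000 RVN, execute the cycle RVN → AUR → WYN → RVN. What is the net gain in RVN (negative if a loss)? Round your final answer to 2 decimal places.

-209.97

1000 RVN × 0.5385 = 538.5 AUR
538.5 AUR × 0.1953 = 105.16905 WYN
105.16905 WYN × 7.512 = 790.0299036 RVN
Net change: 790.0299036 − 1000 = -209.9700964 RVN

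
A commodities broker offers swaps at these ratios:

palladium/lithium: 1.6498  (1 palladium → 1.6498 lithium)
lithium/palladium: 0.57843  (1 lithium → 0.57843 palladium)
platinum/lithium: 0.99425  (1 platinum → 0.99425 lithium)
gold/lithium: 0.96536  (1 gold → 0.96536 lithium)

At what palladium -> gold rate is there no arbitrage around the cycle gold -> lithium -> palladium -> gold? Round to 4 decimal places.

1.7909

Known legs of the cycle: 0.96536 × 0.57843 = 0.5583931848
For no arbitrage the full-cycle product must be 1, so the missing rate is 1 / 0.5583931848 ≈ 1.790853.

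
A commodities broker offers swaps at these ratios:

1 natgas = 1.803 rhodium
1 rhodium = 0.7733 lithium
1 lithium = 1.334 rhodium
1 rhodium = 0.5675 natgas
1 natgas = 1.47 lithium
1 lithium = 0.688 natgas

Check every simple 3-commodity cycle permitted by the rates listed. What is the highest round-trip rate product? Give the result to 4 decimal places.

natgas→lithium→rhodium→natgas: 1.47 × 1.334 × 0.5675 = 1.11286
natgas→rhodium→lithium→natgas: 1.803 × 0.7733 × 0.688 = 0.95925
Maximum is natgas→lithium→rhodium→natgas at 1.1129; arbitrage exists.

1.1129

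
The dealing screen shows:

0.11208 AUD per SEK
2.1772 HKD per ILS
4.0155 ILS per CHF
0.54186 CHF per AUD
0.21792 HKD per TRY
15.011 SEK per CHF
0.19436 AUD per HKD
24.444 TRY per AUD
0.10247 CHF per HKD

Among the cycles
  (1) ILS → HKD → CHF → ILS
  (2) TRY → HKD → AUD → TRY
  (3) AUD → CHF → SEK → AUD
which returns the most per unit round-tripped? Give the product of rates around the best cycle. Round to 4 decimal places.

(1) 2.1772 × 0.10247 × 4.0155 = 0.89585
(2) 0.21792 × 0.19436 × 24.444 = 1.03532
(3) 0.54186 × 15.011 × 0.11208 = 0.91164
Highest is cycle (2) at 1.0353 (>1, arbitrage).

1.0353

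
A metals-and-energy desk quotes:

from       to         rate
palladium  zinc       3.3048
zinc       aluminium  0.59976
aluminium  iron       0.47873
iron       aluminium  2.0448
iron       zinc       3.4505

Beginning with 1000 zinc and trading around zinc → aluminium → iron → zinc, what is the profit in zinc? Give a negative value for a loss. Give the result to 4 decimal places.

1000 zinc × 0.59976 = 599.76 aluminium
599.76 aluminium × 0.47873 = 287.1231048 iron
287.1231048 iron × 3.4505 = 990.7182731124 zinc
Net change: 990.7182731124 − 1000 = -9.2817268876 zinc

-9.2817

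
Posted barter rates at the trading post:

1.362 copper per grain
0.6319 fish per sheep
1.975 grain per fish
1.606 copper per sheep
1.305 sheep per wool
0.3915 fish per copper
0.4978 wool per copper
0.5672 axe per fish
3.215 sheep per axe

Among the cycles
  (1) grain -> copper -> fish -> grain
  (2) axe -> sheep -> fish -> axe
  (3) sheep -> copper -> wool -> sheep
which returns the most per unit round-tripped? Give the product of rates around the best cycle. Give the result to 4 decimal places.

(1) 1.362 × 0.3915 × 1.975 = 1.05312
(2) 3.215 × 0.6319 × 0.5672 = 1.15230
(3) 1.606 × 0.4978 × 1.305 = 1.04330
Highest is cycle (2) at 1.1523 (>1, arbitrage).

1.1523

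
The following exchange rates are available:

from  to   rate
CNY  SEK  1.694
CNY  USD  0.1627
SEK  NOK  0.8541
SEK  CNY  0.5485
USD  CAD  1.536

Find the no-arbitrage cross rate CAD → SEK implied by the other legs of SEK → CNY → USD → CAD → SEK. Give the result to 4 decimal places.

7.2953

Known legs of the cycle: 0.5485 × 0.1627 × 1.536 = 0.1370740992
For no arbitrage the full-cycle product must be 1, so the missing rate is 1 / 0.1370740992 ≈ 7.295324.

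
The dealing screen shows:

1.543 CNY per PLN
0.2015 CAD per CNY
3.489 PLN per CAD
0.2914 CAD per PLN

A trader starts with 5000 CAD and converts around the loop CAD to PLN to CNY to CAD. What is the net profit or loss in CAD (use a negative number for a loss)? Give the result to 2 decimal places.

423.90

5000 CAD × 3.489 = 17445 PLN
17445 PLN × 1.543 = 26917.635 CNY
26917.635 CNY × 0.2015 = 5423.9034525 CAD
Net change: 5423.9034525 − 5000 = 423.9034525 CAD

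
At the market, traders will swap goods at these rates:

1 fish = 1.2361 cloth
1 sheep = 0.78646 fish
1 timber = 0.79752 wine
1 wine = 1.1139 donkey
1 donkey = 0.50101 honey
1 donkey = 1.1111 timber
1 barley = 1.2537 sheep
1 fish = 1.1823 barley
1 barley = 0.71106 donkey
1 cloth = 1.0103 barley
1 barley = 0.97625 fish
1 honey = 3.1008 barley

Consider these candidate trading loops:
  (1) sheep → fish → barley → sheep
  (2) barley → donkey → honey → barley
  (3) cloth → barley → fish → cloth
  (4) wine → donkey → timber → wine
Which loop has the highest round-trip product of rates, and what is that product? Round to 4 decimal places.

1.2192

(1) 0.78646 × 1.1823 × 1.2537 = 1.16573
(2) 0.71106 × 0.50101 × 3.1008 = 1.10465
(3) 1.0103 × 0.97625 × 1.2361 = 1.21917
(4) 1.1139 × 1.1111 × 0.79752 = 0.98705
Highest is cycle (3) at 1.2192 (>1, arbitrage).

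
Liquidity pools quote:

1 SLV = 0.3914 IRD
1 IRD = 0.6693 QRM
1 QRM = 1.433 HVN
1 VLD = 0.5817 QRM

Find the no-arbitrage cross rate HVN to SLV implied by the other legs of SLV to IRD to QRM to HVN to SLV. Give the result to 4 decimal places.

Known legs of the cycle: 0.3914 × 0.6693 × 1.433 = 0.37539444066
For no arbitrage the full-cycle product must be 1, so the missing rate is 1 / 0.37539444066 ≈ 2.663865.

2.6639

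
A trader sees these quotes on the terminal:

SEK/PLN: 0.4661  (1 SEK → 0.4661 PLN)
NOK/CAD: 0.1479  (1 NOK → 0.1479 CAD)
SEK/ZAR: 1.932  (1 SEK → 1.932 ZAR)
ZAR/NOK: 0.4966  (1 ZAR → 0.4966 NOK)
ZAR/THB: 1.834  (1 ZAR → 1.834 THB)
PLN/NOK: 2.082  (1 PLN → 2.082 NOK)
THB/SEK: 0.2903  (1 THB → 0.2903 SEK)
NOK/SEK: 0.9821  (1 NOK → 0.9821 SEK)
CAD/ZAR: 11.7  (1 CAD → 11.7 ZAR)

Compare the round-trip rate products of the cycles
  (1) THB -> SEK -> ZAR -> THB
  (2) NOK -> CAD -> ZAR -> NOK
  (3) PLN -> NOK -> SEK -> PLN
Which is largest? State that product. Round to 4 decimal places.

1.0286

(1) 0.2903 × 1.932 × 1.834 = 1.02862
(2) 0.1479 × 11.7 × 0.4966 = 0.85933
(3) 2.082 × 0.9821 × 0.4661 = 0.95305
Highest is cycle (1) at 1.0286 (>1, arbitrage).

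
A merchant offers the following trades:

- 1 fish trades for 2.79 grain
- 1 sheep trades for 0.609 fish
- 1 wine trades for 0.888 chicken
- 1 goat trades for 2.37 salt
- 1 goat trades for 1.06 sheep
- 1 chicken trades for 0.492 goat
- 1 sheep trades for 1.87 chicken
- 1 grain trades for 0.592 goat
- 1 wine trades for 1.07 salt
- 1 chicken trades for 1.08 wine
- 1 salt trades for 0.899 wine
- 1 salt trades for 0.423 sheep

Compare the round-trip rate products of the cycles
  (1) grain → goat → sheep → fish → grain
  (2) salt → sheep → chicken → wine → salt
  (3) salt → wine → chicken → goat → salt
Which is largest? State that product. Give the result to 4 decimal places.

(1) 0.592 × 1.06 × 0.609 × 2.79 = 1.06623
(2) 0.423 × 1.87 × 1.08 × 1.07 = 0.91409
(3) 0.899 × 0.888 × 0.492 × 2.37 = 0.93086
Highest is cycle (1) at 1.0662 (>1, arbitrage).

1.0662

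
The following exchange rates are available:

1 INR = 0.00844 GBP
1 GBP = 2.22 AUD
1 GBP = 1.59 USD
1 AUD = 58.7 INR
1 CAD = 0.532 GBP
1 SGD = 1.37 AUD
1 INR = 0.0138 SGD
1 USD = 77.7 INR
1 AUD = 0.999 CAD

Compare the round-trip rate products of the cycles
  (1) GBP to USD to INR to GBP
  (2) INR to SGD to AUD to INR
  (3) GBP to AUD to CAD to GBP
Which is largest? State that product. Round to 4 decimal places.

(1) 1.59 × 77.7 × 0.00844 = 1.04270
(2) 0.0138 × 1.37 × 58.7 = 1.10978
(3) 2.22 × 0.999 × 0.532 = 1.17986
Highest is cycle (3) at 1.1799 (>1, arbitrage).

1.1799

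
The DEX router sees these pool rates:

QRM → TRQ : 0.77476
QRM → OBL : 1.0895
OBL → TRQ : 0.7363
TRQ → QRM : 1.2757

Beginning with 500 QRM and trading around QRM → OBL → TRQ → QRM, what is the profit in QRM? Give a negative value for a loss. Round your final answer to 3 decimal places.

11.683

500 QRM × 1.0895 = 544.75 OBL
544.75 OBL × 0.7363 = 401.099425 TRQ
401.099425 TRQ × 1.2757 = 511.6825364725 QRM
Net change: 511.6825364725 − 500 = 11.6825364725 QRM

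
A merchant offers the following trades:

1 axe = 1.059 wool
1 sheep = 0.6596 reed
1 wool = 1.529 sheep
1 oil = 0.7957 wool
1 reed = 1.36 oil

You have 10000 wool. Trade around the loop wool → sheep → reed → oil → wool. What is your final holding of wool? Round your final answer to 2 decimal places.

10000 wool × 1.529 = 15290 sheep
15290 sheep × 0.6596 = 10085.284 reed
10085.284 reed × 1.36 = 13715.98624 oil
13715.98624 oil × 0.7957 = 10913.810251168 wool

10913.81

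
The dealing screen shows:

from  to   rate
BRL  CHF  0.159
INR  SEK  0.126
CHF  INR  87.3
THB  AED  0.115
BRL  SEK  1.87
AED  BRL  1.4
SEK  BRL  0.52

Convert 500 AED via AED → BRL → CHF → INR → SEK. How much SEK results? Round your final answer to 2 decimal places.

500 AED × 1.4 = 700 BRL
700 BRL × 0.159 = 111.3 CHF
111.3 CHF × 87.3 = 9716.49 INR
9716.49 INR × 0.126 = 1224.27774 SEK

1224.28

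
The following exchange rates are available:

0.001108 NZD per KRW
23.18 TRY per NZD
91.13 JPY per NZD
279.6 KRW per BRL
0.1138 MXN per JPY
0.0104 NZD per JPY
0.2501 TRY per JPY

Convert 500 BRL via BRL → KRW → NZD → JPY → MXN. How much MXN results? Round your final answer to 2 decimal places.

500 BRL × 279.6 = 139800 KRW
139800 KRW × 0.001108 = 154.8984 NZD
154.8984 NZD × 91.13 = 14115.891192 JPY
14115.891192 JPY × 0.1138 = 1606.3884176496 MXN

1606.39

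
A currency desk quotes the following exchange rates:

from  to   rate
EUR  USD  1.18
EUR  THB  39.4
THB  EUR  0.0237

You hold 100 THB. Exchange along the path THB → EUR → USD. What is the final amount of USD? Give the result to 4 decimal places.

100 THB × 0.0237 = 2.37 EUR
2.37 EUR × 1.18 = 2.7966 USD

2.7966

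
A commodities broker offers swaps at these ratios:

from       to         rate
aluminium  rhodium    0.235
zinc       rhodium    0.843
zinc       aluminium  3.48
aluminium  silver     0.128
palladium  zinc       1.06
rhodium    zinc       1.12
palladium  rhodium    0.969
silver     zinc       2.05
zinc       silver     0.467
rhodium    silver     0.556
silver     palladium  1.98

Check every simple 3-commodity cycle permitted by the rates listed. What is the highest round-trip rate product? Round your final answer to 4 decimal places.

silver→palladium→rhodium→silver: 1.98 × 0.969 × 0.556 = 1.06675
zinc→silver→palladium→zinc: 0.467 × 1.98 × 1.06 = 0.98014
zinc→rhodium→silver→zinc: 0.843 × 0.556 × 2.05 = 0.96085
zinc→aluminium→rhodium→zinc: 3.48 × 0.235 × 1.12 = 0.91594
zinc→aluminium→silver→zinc: 3.48 × 0.128 × 2.05 = 0.91315
Maximum is silver→palladium→rhodium→silver at 1.0668; arbitrage exists.

1.0668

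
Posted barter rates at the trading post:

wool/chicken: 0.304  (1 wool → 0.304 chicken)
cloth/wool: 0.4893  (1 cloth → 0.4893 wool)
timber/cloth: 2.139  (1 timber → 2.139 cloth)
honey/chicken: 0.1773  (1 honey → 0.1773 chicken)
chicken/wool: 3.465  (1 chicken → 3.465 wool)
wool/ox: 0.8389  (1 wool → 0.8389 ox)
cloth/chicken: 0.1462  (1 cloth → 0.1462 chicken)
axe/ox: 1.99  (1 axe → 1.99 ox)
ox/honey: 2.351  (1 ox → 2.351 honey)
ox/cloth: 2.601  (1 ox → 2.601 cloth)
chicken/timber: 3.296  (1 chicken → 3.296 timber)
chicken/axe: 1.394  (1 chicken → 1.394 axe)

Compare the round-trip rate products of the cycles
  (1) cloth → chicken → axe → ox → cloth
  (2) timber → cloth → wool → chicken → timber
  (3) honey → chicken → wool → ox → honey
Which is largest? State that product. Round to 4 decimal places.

(1) 0.1462 × 1.394 × 1.99 × 2.601 = 1.05488
(2) 2.139 × 0.4893 × 0.304 × 3.296 = 1.04869
(3) 0.1773 × 3.465 × 0.8389 × 2.351 = 1.21164
Highest is cycle (3) at 1.2116 (>1, arbitrage).

1.2116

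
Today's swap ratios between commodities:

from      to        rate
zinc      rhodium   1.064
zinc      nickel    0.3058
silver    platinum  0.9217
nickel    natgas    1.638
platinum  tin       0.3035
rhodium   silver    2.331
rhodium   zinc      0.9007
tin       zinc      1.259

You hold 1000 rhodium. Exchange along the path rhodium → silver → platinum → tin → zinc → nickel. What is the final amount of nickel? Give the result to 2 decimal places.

1000 rhodium × 2.331 = 2331 silver
2331 silver × 0.9217 = 2148.4827 platinum
2148.4827 platinum × 0.3035 = 652.06449945 tin
652.06449945 tin × 1.259 = 820.94920480755 zinc
820.94920480755 zinc × 0.3058 = 251.04626683014879 nickel

251.05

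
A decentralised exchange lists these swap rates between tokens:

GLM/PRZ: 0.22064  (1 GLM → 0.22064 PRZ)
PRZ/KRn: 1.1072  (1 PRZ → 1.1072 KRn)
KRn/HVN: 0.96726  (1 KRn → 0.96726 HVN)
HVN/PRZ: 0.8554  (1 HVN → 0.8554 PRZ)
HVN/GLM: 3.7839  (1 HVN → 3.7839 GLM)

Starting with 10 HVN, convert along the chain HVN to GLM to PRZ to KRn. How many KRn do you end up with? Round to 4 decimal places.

9.2438

10 HVN × 3.7839 = 37.839 GLM
37.839 GLM × 0.22064 = 8.34879696 PRZ
8.34879696 PRZ × 1.1072 = 9.243787994112 KRn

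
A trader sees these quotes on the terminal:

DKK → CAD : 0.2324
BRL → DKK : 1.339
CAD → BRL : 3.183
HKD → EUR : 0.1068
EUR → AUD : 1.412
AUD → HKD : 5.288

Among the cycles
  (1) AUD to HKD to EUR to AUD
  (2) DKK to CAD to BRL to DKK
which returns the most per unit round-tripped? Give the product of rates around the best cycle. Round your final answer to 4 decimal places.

(1) 5.288 × 0.1068 × 1.412 = 0.79744
(2) 0.2324 × 3.183 × 1.339 = 0.99050
Highest is cycle (2) at 0.9905 (≤1, no arbitrage).

0.9905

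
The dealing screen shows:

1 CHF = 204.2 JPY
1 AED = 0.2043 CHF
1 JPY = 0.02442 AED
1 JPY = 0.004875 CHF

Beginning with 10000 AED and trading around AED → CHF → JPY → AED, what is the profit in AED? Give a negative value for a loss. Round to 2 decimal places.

10000 AED × 0.2043 = 2043 CHF
2043 CHF × 204.2 = 417180.6 JPY
417180.6 JPY × 0.02442 = 10187.550252 AED
Net change: 10187.550252 − 10000 = 187.550252 AED

187.55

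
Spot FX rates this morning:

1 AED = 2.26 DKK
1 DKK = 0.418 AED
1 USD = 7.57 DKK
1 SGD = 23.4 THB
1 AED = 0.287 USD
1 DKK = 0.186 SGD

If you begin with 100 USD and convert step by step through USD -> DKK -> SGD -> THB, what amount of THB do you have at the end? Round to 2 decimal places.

100 USD × 7.57 = 757 DKK
757 DKK × 0.186 = 140.802 SGD
140.802 SGD × 23.4 = 3294.7668 THB

3294.77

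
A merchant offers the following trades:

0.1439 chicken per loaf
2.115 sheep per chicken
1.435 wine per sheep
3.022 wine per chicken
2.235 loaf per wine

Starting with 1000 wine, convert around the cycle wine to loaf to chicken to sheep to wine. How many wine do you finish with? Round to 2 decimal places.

976.11

1000 wine × 2.235 = 2235 loaf
2235 loaf × 0.1439 = 321.6165 chicken
321.6165 chicken × 2.115 = 680.2188975 sheep
680.2188975 sheep × 1.435 = 976.1141179125 wine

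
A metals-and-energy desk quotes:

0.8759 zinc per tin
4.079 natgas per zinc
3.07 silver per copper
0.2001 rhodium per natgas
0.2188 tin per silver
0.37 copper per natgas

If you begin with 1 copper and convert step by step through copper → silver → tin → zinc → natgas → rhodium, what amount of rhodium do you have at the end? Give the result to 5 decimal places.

0.48022

1 copper × 3.07 = 3.07 silver
3.07 silver × 0.2188 = 0.671716 tin
0.671716 tin × 0.8759 = 0.5883560444 zinc
0.5883560444 zinc × 4.079 = 2.3999043051076 natgas
2.3999043051076 natgas × 0.2001 = 0.48022085145203076 rhodium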